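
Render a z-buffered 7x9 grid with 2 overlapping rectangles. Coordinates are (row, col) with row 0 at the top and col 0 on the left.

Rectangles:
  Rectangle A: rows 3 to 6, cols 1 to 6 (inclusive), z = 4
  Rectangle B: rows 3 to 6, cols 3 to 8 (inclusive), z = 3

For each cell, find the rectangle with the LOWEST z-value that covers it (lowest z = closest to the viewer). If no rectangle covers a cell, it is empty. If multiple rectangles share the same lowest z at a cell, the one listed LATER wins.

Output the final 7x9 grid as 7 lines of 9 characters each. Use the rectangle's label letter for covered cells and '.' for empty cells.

.........
.........
.........
.AABBBBBB
.AABBBBBB
.AABBBBBB
.AABBBBBB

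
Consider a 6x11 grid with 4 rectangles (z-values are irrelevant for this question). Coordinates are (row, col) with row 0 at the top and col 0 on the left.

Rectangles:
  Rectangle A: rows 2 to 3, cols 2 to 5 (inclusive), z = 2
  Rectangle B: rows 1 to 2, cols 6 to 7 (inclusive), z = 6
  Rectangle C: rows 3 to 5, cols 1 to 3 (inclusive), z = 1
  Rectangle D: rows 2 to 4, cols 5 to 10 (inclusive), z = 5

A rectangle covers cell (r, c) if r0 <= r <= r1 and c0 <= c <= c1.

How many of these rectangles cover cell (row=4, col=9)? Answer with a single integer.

Check cell (4,9):
  A: rows 2-3 cols 2-5 -> outside (row miss)
  B: rows 1-2 cols 6-7 -> outside (row miss)
  C: rows 3-5 cols 1-3 -> outside (col miss)
  D: rows 2-4 cols 5-10 -> covers
Count covering = 1

Answer: 1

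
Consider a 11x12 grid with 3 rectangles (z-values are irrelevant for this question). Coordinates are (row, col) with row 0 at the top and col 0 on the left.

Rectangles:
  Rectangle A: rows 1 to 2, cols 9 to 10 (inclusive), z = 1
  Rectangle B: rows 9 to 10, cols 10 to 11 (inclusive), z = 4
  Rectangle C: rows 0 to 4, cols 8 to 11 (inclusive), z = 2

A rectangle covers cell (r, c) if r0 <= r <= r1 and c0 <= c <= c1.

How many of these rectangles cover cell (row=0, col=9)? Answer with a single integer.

Check cell (0,9):
  A: rows 1-2 cols 9-10 -> outside (row miss)
  B: rows 9-10 cols 10-11 -> outside (row miss)
  C: rows 0-4 cols 8-11 -> covers
Count covering = 1

Answer: 1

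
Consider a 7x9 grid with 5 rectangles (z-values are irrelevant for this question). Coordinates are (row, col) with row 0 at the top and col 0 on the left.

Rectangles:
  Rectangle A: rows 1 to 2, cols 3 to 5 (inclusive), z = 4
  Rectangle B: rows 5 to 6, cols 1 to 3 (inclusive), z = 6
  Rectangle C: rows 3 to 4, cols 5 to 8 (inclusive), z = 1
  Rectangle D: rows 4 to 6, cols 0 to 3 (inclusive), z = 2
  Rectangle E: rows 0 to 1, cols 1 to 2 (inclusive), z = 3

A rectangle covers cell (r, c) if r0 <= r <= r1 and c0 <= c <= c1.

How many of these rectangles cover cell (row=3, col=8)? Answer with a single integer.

Check cell (3,8):
  A: rows 1-2 cols 3-5 -> outside (row miss)
  B: rows 5-6 cols 1-3 -> outside (row miss)
  C: rows 3-4 cols 5-8 -> covers
  D: rows 4-6 cols 0-3 -> outside (row miss)
  E: rows 0-1 cols 1-2 -> outside (row miss)
Count covering = 1

Answer: 1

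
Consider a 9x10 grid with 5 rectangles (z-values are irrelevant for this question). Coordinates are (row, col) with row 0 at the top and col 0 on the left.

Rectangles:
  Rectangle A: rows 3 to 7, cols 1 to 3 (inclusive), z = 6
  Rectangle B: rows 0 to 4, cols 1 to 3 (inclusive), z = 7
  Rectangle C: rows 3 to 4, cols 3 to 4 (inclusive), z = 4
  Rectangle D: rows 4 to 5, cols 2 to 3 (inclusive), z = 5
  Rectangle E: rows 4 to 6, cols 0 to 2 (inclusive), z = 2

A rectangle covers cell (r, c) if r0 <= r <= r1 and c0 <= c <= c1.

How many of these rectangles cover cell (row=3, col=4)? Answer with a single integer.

Answer: 1

Derivation:
Check cell (3,4):
  A: rows 3-7 cols 1-3 -> outside (col miss)
  B: rows 0-4 cols 1-3 -> outside (col miss)
  C: rows 3-4 cols 3-4 -> covers
  D: rows 4-5 cols 2-3 -> outside (row miss)
  E: rows 4-6 cols 0-2 -> outside (row miss)
Count covering = 1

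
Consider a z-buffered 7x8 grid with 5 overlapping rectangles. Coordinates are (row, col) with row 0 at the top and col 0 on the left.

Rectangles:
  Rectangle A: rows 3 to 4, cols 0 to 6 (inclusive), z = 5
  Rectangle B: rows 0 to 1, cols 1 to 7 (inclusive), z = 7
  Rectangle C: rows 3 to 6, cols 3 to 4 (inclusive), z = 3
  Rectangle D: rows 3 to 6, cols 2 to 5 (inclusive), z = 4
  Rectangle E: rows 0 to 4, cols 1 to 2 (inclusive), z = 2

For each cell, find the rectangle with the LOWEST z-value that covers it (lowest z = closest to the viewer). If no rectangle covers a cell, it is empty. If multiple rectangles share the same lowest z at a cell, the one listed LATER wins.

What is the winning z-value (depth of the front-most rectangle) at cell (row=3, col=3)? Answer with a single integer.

Check cell (3,3):
  A: rows 3-4 cols 0-6 z=5 -> covers; best now A (z=5)
  B: rows 0-1 cols 1-7 -> outside (row miss)
  C: rows 3-6 cols 3-4 z=3 -> covers; best now C (z=3)
  D: rows 3-6 cols 2-5 z=4 -> covers; best now C (z=3)
  E: rows 0-4 cols 1-2 -> outside (col miss)
Winner: C at z=3

Answer: 3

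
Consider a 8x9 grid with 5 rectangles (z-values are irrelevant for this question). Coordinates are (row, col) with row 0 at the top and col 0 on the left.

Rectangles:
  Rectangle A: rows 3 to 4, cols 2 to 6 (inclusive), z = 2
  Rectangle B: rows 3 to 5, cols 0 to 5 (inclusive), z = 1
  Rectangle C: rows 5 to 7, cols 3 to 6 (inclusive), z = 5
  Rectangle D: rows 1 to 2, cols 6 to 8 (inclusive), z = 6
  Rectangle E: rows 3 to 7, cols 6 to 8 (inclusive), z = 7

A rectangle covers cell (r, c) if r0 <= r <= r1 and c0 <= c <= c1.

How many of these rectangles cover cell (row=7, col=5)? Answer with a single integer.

Answer: 1

Derivation:
Check cell (7,5):
  A: rows 3-4 cols 2-6 -> outside (row miss)
  B: rows 3-5 cols 0-5 -> outside (row miss)
  C: rows 5-7 cols 3-6 -> covers
  D: rows 1-2 cols 6-8 -> outside (row miss)
  E: rows 3-7 cols 6-8 -> outside (col miss)
Count covering = 1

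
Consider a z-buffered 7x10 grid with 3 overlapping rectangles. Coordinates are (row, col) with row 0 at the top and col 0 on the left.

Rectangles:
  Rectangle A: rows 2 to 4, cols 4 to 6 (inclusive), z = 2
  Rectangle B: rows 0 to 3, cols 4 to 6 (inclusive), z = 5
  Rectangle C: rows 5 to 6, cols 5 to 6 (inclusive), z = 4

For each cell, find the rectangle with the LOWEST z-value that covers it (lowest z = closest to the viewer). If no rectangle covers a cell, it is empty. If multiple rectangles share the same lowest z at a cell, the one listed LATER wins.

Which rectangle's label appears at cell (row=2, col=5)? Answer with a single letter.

Check cell (2,5):
  A: rows 2-4 cols 4-6 z=2 -> covers; best now A (z=2)
  B: rows 0-3 cols 4-6 z=5 -> covers; best now A (z=2)
  C: rows 5-6 cols 5-6 -> outside (row miss)
Winner: A at z=2

Answer: A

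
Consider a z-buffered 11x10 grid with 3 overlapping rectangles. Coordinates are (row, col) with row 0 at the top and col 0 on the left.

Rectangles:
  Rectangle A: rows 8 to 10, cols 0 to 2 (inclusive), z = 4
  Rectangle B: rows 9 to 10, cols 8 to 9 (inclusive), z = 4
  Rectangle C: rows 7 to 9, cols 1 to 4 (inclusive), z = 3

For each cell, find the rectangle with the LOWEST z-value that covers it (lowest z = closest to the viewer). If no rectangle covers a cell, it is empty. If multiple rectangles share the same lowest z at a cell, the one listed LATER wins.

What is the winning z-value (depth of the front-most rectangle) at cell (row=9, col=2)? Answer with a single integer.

Answer: 3

Derivation:
Check cell (9,2):
  A: rows 8-10 cols 0-2 z=4 -> covers; best now A (z=4)
  B: rows 9-10 cols 8-9 -> outside (col miss)
  C: rows 7-9 cols 1-4 z=3 -> covers; best now C (z=3)
Winner: C at z=3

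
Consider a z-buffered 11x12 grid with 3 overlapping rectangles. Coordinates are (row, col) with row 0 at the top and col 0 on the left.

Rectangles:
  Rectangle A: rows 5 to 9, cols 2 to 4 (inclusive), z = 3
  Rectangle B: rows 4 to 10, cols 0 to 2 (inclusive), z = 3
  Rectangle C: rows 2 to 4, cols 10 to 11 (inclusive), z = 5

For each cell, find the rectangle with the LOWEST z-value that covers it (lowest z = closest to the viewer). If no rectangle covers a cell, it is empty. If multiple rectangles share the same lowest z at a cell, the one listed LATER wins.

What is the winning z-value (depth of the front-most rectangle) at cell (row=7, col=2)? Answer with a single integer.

Check cell (7,2):
  A: rows 5-9 cols 2-4 z=3 -> covers; best now A (z=3)
  B: rows 4-10 cols 0-2 z=3 -> covers; best now B (z=3)
  C: rows 2-4 cols 10-11 -> outside (row miss)
Winner: B at z=3

Answer: 3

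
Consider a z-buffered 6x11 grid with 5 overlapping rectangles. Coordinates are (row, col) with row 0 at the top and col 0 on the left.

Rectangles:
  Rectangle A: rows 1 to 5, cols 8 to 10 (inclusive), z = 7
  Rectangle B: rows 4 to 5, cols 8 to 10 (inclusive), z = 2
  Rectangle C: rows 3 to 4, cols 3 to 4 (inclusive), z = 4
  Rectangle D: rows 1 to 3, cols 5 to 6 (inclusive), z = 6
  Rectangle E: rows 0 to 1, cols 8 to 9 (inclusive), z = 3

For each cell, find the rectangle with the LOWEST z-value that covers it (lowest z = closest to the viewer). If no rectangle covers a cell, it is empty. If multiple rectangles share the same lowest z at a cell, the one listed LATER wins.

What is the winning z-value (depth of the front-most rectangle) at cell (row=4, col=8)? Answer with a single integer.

Check cell (4,8):
  A: rows 1-5 cols 8-10 z=7 -> covers; best now A (z=7)
  B: rows 4-5 cols 8-10 z=2 -> covers; best now B (z=2)
  C: rows 3-4 cols 3-4 -> outside (col miss)
  D: rows 1-3 cols 5-6 -> outside (row miss)
  E: rows 0-1 cols 8-9 -> outside (row miss)
Winner: B at z=2

Answer: 2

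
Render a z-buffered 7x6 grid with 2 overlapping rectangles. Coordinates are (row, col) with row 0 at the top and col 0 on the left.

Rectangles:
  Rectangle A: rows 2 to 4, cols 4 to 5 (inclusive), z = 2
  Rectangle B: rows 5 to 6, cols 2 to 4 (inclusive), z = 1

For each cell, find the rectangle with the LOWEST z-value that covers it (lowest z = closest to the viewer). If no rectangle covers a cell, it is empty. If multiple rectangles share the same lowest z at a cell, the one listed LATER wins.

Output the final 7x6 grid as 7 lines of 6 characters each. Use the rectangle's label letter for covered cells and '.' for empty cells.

......
......
....AA
....AA
....AA
..BBB.
..BBB.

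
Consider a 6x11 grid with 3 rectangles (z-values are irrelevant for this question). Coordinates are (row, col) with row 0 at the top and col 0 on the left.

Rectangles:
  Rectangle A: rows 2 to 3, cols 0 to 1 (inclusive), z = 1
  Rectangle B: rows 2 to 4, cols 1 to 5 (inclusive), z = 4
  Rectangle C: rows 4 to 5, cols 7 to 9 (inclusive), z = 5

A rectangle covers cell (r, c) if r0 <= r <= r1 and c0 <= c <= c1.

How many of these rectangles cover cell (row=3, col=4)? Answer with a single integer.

Answer: 1

Derivation:
Check cell (3,4):
  A: rows 2-3 cols 0-1 -> outside (col miss)
  B: rows 2-4 cols 1-5 -> covers
  C: rows 4-5 cols 7-9 -> outside (row miss)
Count covering = 1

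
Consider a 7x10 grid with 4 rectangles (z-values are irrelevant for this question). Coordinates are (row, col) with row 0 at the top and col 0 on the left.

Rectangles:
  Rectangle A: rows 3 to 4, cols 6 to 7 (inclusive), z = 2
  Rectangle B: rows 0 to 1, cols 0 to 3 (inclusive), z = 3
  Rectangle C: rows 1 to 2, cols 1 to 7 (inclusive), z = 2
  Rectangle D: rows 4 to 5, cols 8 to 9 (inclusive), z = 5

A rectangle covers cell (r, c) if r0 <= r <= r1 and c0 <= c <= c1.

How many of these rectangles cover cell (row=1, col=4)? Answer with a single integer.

Check cell (1,4):
  A: rows 3-4 cols 6-7 -> outside (row miss)
  B: rows 0-1 cols 0-3 -> outside (col miss)
  C: rows 1-2 cols 1-7 -> covers
  D: rows 4-5 cols 8-9 -> outside (row miss)
Count covering = 1

Answer: 1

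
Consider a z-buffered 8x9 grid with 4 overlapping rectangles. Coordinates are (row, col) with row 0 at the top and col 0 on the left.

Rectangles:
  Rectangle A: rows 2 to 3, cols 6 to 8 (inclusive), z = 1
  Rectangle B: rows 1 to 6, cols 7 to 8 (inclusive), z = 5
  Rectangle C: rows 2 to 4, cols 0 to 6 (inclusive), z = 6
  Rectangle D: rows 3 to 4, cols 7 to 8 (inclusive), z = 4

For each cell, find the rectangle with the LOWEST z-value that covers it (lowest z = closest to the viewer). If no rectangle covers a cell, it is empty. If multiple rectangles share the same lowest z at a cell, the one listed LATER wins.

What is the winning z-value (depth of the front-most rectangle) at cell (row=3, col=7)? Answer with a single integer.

Check cell (3,7):
  A: rows 2-3 cols 6-8 z=1 -> covers; best now A (z=1)
  B: rows 1-6 cols 7-8 z=5 -> covers; best now A (z=1)
  C: rows 2-4 cols 0-6 -> outside (col miss)
  D: rows 3-4 cols 7-8 z=4 -> covers; best now A (z=1)
Winner: A at z=1

Answer: 1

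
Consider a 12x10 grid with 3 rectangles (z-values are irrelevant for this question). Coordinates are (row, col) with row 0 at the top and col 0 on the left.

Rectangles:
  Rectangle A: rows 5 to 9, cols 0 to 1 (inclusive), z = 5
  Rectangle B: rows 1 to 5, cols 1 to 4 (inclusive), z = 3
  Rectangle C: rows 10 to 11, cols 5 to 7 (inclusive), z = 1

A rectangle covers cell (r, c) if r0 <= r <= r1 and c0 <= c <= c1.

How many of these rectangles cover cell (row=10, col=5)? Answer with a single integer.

Answer: 1

Derivation:
Check cell (10,5):
  A: rows 5-9 cols 0-1 -> outside (row miss)
  B: rows 1-5 cols 1-4 -> outside (row miss)
  C: rows 10-11 cols 5-7 -> covers
Count covering = 1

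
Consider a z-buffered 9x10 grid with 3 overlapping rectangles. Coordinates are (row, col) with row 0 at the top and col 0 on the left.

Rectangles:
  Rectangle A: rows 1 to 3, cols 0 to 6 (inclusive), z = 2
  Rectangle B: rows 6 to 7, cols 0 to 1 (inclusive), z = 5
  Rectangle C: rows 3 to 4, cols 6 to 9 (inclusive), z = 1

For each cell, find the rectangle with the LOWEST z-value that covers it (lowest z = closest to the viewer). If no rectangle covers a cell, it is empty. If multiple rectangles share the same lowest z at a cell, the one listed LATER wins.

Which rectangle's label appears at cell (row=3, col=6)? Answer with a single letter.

Answer: C

Derivation:
Check cell (3,6):
  A: rows 1-3 cols 0-6 z=2 -> covers; best now A (z=2)
  B: rows 6-7 cols 0-1 -> outside (row miss)
  C: rows 3-4 cols 6-9 z=1 -> covers; best now C (z=1)
Winner: C at z=1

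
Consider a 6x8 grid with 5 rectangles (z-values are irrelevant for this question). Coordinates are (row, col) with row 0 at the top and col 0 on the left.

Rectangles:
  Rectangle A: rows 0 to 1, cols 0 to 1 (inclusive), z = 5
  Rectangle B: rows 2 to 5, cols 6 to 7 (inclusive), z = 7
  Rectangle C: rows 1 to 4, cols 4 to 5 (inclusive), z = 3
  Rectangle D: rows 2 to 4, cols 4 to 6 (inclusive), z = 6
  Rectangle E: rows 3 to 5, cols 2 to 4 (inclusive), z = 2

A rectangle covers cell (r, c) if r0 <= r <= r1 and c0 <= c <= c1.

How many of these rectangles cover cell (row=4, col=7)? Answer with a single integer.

Check cell (4,7):
  A: rows 0-1 cols 0-1 -> outside (row miss)
  B: rows 2-5 cols 6-7 -> covers
  C: rows 1-4 cols 4-5 -> outside (col miss)
  D: rows 2-4 cols 4-6 -> outside (col miss)
  E: rows 3-5 cols 2-4 -> outside (col miss)
Count covering = 1

Answer: 1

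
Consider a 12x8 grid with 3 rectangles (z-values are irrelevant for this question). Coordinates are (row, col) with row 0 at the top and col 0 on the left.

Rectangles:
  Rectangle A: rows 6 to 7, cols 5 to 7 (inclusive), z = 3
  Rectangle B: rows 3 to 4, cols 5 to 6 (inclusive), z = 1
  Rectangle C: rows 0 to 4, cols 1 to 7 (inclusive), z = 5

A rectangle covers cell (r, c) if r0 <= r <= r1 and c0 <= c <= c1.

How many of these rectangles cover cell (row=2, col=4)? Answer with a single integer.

Check cell (2,4):
  A: rows 6-7 cols 5-7 -> outside (row miss)
  B: rows 3-4 cols 5-6 -> outside (row miss)
  C: rows 0-4 cols 1-7 -> covers
Count covering = 1

Answer: 1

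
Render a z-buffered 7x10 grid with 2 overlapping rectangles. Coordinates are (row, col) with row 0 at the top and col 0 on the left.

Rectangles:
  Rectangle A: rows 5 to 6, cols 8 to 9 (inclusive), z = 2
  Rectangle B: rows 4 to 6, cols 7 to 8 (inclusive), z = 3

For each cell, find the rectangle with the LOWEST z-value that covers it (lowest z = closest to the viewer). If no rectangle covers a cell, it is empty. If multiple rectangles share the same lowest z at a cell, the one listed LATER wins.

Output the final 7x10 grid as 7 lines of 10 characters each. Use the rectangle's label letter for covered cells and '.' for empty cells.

..........
..........
..........
..........
.......BB.
.......BAA
.......BAA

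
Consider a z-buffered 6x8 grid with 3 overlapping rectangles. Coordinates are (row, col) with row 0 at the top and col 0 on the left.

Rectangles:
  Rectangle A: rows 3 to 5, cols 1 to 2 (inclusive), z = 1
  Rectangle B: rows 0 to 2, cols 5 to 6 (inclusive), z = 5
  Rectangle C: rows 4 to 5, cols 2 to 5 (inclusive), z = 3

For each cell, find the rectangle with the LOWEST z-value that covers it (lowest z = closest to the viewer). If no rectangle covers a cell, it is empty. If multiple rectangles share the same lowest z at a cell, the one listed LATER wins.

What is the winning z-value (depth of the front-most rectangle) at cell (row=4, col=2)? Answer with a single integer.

Answer: 1

Derivation:
Check cell (4,2):
  A: rows 3-5 cols 1-2 z=1 -> covers; best now A (z=1)
  B: rows 0-2 cols 5-6 -> outside (row miss)
  C: rows 4-5 cols 2-5 z=3 -> covers; best now A (z=1)
Winner: A at z=1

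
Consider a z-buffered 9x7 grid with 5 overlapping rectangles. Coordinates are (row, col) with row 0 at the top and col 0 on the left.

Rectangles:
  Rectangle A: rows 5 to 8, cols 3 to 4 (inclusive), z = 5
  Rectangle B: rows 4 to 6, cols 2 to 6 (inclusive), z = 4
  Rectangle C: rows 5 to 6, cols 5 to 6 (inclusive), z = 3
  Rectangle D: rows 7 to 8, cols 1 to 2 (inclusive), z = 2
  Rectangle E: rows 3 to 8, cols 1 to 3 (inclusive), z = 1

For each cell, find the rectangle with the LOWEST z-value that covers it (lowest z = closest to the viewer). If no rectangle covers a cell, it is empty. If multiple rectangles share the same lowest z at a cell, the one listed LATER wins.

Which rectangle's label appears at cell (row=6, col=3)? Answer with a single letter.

Check cell (6,3):
  A: rows 5-8 cols 3-4 z=5 -> covers; best now A (z=5)
  B: rows 4-6 cols 2-6 z=4 -> covers; best now B (z=4)
  C: rows 5-6 cols 5-6 -> outside (col miss)
  D: rows 7-8 cols 1-2 -> outside (row miss)
  E: rows 3-8 cols 1-3 z=1 -> covers; best now E (z=1)
Winner: E at z=1

Answer: E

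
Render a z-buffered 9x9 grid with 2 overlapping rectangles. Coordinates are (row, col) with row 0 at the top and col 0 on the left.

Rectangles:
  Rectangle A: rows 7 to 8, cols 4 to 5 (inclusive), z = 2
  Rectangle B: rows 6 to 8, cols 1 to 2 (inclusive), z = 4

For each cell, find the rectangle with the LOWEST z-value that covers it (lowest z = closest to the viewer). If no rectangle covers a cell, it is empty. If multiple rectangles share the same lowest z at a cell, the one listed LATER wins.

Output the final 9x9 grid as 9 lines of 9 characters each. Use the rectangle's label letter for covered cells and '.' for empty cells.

.........
.........
.........
.........
.........
.........
.BB......
.BB.AA...
.BB.AA...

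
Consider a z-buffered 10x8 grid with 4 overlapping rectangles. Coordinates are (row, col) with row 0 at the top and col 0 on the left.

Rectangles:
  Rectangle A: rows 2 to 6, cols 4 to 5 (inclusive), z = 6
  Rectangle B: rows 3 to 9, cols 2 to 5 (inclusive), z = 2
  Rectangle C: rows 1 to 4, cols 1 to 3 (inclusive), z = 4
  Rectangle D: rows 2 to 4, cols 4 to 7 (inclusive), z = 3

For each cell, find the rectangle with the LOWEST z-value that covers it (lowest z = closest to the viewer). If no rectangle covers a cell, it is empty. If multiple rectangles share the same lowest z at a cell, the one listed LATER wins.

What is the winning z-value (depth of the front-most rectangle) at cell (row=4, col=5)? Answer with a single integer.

Check cell (4,5):
  A: rows 2-6 cols 4-5 z=6 -> covers; best now A (z=6)
  B: rows 3-9 cols 2-5 z=2 -> covers; best now B (z=2)
  C: rows 1-4 cols 1-3 -> outside (col miss)
  D: rows 2-4 cols 4-7 z=3 -> covers; best now B (z=2)
Winner: B at z=2

Answer: 2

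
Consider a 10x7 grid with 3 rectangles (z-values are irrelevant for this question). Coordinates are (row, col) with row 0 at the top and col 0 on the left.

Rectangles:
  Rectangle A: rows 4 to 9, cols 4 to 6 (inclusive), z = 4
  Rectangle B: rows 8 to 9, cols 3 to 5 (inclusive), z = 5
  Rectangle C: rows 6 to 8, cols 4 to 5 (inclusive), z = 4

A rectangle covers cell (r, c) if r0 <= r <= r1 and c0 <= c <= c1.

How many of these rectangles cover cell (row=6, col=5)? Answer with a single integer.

Check cell (6,5):
  A: rows 4-9 cols 4-6 -> covers
  B: rows 8-9 cols 3-5 -> outside (row miss)
  C: rows 6-8 cols 4-5 -> covers
Count covering = 2

Answer: 2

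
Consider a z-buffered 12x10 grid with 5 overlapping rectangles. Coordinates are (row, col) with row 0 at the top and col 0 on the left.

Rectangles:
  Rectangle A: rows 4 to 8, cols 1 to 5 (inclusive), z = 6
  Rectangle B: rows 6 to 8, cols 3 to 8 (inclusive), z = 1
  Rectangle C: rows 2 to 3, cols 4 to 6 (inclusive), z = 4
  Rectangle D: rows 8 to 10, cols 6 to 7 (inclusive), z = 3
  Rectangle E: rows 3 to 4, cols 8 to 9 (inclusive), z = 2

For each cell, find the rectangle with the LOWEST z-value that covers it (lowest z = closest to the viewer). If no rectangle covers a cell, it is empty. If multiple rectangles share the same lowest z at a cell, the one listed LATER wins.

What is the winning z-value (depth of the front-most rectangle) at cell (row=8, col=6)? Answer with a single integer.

Check cell (8,6):
  A: rows 4-8 cols 1-5 -> outside (col miss)
  B: rows 6-8 cols 3-8 z=1 -> covers; best now B (z=1)
  C: rows 2-3 cols 4-6 -> outside (row miss)
  D: rows 8-10 cols 6-7 z=3 -> covers; best now B (z=1)
  E: rows 3-4 cols 8-9 -> outside (row miss)
Winner: B at z=1

Answer: 1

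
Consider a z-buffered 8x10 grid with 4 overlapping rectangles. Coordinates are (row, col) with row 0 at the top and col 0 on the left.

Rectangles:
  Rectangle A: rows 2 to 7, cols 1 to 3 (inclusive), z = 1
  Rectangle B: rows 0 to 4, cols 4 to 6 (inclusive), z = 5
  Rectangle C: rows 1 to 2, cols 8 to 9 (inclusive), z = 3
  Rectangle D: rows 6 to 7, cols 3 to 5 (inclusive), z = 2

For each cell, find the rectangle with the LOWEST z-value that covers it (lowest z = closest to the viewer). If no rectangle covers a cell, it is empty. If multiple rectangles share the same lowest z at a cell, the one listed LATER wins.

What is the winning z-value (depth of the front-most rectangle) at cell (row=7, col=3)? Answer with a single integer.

Check cell (7,3):
  A: rows 2-7 cols 1-3 z=1 -> covers; best now A (z=1)
  B: rows 0-4 cols 4-6 -> outside (row miss)
  C: rows 1-2 cols 8-9 -> outside (row miss)
  D: rows 6-7 cols 3-5 z=2 -> covers; best now A (z=1)
Winner: A at z=1

Answer: 1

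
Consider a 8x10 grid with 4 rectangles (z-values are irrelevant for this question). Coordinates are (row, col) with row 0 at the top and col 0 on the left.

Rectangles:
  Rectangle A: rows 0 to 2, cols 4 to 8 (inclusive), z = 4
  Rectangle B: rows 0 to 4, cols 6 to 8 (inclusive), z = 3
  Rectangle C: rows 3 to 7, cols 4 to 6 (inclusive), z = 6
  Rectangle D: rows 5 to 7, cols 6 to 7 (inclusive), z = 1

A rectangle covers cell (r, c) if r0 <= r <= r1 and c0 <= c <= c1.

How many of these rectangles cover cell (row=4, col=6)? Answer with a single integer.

Check cell (4,6):
  A: rows 0-2 cols 4-8 -> outside (row miss)
  B: rows 0-4 cols 6-8 -> covers
  C: rows 3-7 cols 4-6 -> covers
  D: rows 5-7 cols 6-7 -> outside (row miss)
Count covering = 2

Answer: 2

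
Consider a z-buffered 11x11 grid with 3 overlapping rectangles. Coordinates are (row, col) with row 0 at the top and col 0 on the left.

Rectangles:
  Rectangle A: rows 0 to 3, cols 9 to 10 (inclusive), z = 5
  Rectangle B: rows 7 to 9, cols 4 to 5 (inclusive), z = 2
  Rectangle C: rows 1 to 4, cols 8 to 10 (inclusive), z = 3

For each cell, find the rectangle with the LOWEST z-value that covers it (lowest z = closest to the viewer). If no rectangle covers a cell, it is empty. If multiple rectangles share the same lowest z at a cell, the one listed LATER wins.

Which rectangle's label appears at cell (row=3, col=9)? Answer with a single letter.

Answer: C

Derivation:
Check cell (3,9):
  A: rows 0-3 cols 9-10 z=5 -> covers; best now A (z=5)
  B: rows 7-9 cols 4-5 -> outside (row miss)
  C: rows 1-4 cols 8-10 z=3 -> covers; best now C (z=3)
Winner: C at z=3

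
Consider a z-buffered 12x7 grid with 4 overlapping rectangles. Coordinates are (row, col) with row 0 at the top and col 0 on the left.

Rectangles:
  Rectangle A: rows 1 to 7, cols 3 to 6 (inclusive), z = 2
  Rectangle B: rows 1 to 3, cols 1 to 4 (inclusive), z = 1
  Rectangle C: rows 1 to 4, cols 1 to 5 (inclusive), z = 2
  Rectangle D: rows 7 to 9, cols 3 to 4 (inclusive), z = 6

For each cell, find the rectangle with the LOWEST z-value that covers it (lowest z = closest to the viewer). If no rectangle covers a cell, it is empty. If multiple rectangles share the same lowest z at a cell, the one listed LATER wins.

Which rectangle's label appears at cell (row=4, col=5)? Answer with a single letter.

Answer: C

Derivation:
Check cell (4,5):
  A: rows 1-7 cols 3-6 z=2 -> covers; best now A (z=2)
  B: rows 1-3 cols 1-4 -> outside (row miss)
  C: rows 1-4 cols 1-5 z=2 -> covers; best now C (z=2)
  D: rows 7-9 cols 3-4 -> outside (row miss)
Winner: C at z=2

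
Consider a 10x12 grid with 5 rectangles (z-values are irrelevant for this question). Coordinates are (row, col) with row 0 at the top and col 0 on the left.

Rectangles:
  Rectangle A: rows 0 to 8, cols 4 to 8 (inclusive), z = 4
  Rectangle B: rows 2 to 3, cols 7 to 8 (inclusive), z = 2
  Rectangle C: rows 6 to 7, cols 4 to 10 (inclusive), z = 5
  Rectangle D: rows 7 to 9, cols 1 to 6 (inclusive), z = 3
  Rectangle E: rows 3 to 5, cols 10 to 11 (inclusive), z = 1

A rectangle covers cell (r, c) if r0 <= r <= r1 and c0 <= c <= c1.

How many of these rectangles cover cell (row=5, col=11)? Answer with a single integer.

Answer: 1

Derivation:
Check cell (5,11):
  A: rows 0-8 cols 4-8 -> outside (col miss)
  B: rows 2-3 cols 7-8 -> outside (row miss)
  C: rows 6-7 cols 4-10 -> outside (row miss)
  D: rows 7-9 cols 1-6 -> outside (row miss)
  E: rows 3-5 cols 10-11 -> covers
Count covering = 1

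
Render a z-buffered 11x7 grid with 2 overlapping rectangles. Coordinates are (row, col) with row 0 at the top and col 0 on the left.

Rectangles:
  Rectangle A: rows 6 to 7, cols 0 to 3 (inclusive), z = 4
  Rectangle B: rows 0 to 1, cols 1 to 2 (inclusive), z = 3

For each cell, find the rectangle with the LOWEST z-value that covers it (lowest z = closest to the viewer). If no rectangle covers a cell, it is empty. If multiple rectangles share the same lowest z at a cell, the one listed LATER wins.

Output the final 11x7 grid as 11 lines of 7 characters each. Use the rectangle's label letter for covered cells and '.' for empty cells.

.BB....
.BB....
.......
.......
.......
.......
AAAA...
AAAA...
.......
.......
.......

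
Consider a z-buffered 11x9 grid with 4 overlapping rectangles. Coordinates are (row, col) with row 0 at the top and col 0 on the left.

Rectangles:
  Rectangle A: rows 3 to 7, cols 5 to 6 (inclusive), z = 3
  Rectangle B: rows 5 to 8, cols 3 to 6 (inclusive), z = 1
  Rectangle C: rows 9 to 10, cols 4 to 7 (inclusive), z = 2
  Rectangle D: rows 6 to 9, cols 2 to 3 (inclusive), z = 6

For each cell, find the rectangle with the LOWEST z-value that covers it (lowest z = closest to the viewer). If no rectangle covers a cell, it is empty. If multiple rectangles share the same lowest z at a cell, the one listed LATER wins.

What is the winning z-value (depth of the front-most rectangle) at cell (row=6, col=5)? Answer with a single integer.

Check cell (6,5):
  A: rows 3-7 cols 5-6 z=3 -> covers; best now A (z=3)
  B: rows 5-8 cols 3-6 z=1 -> covers; best now B (z=1)
  C: rows 9-10 cols 4-7 -> outside (row miss)
  D: rows 6-9 cols 2-3 -> outside (col miss)
Winner: B at z=1

Answer: 1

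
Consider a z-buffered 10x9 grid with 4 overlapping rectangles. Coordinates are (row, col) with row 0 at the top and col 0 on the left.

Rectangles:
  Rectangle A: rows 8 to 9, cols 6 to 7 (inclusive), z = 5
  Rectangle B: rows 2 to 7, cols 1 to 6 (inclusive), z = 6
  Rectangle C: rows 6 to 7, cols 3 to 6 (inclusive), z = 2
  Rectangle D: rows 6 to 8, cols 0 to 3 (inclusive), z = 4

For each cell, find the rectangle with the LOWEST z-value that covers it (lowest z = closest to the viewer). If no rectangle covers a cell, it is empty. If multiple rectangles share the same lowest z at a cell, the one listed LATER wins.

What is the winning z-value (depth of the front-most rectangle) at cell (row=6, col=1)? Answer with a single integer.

Answer: 4

Derivation:
Check cell (6,1):
  A: rows 8-9 cols 6-7 -> outside (row miss)
  B: rows 2-7 cols 1-6 z=6 -> covers; best now B (z=6)
  C: rows 6-7 cols 3-6 -> outside (col miss)
  D: rows 6-8 cols 0-3 z=4 -> covers; best now D (z=4)
Winner: D at z=4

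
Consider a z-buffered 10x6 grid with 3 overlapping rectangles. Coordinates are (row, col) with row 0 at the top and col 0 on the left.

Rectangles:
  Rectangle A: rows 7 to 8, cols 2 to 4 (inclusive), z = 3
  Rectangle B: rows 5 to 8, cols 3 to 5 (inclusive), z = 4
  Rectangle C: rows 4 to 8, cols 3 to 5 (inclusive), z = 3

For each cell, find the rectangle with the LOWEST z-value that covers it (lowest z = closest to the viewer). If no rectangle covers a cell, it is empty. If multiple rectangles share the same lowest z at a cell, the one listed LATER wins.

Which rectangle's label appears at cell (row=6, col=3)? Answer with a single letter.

Check cell (6,3):
  A: rows 7-8 cols 2-4 -> outside (row miss)
  B: rows 5-8 cols 3-5 z=4 -> covers; best now B (z=4)
  C: rows 4-8 cols 3-5 z=3 -> covers; best now C (z=3)
Winner: C at z=3

Answer: C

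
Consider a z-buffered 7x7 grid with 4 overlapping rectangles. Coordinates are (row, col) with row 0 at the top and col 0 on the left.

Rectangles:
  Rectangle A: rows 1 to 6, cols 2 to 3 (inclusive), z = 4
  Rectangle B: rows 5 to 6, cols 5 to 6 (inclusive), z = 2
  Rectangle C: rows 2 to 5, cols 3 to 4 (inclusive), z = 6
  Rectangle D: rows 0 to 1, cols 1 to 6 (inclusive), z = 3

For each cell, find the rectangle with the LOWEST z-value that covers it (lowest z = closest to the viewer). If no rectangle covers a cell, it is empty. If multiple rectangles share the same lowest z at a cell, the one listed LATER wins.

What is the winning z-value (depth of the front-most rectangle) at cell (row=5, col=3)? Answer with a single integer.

Answer: 4

Derivation:
Check cell (5,3):
  A: rows 1-6 cols 2-3 z=4 -> covers; best now A (z=4)
  B: rows 5-6 cols 5-6 -> outside (col miss)
  C: rows 2-5 cols 3-4 z=6 -> covers; best now A (z=4)
  D: rows 0-1 cols 1-6 -> outside (row miss)
Winner: A at z=4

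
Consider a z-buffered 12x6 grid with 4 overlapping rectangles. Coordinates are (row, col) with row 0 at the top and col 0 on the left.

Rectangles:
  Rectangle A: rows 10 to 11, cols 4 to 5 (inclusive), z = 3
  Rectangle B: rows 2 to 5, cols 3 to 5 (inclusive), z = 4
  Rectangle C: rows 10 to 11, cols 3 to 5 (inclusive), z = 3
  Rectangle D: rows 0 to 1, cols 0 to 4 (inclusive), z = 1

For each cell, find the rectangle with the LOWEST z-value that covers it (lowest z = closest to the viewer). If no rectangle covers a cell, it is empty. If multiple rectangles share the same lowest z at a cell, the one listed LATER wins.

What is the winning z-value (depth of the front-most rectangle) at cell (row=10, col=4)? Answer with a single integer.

Check cell (10,4):
  A: rows 10-11 cols 4-5 z=3 -> covers; best now A (z=3)
  B: rows 2-5 cols 3-5 -> outside (row miss)
  C: rows 10-11 cols 3-5 z=3 -> covers; best now C (z=3)
  D: rows 0-1 cols 0-4 -> outside (row miss)
Winner: C at z=3

Answer: 3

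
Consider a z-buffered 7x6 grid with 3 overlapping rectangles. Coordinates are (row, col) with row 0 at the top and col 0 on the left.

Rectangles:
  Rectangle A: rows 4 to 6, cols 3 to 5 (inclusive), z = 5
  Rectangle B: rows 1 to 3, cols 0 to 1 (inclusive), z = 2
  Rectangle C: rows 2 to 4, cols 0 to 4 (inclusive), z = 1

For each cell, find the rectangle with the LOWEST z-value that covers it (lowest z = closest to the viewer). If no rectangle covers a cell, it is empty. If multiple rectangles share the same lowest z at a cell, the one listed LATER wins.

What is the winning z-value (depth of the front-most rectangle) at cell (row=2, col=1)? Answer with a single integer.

Answer: 1

Derivation:
Check cell (2,1):
  A: rows 4-6 cols 3-5 -> outside (row miss)
  B: rows 1-3 cols 0-1 z=2 -> covers; best now B (z=2)
  C: rows 2-4 cols 0-4 z=1 -> covers; best now C (z=1)
Winner: C at z=1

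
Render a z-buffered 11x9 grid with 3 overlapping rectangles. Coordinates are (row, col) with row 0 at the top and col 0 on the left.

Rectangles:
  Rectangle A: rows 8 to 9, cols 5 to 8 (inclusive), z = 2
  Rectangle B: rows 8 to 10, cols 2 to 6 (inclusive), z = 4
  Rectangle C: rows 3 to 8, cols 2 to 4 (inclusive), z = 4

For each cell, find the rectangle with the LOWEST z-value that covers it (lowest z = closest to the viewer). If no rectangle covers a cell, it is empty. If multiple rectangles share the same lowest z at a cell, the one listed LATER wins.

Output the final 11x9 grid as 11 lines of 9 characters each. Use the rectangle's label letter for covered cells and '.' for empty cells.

.........
.........
.........
..CCC....
..CCC....
..CCC....
..CCC....
..CCC....
..CCCAAAA
..BBBAAAA
..BBBBB..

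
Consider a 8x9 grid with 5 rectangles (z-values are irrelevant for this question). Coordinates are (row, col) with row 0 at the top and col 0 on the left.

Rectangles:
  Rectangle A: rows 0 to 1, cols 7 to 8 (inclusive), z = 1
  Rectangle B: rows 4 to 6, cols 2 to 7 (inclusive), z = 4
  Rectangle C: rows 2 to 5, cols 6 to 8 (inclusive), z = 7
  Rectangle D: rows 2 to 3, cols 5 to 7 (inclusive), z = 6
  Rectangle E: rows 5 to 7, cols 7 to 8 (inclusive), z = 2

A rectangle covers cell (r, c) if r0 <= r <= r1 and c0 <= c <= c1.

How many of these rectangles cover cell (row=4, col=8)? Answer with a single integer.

Answer: 1

Derivation:
Check cell (4,8):
  A: rows 0-1 cols 7-8 -> outside (row miss)
  B: rows 4-6 cols 2-7 -> outside (col miss)
  C: rows 2-5 cols 6-8 -> covers
  D: rows 2-3 cols 5-7 -> outside (row miss)
  E: rows 5-7 cols 7-8 -> outside (row miss)
Count covering = 1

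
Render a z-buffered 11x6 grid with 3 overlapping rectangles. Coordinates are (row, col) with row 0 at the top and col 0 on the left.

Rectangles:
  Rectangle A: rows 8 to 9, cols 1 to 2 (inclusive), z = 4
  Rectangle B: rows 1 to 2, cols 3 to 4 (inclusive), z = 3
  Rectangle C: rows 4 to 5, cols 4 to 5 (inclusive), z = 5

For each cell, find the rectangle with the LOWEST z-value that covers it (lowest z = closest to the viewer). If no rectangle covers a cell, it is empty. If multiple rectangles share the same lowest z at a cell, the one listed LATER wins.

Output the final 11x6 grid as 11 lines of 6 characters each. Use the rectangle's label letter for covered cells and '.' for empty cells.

......
...BB.
...BB.
......
....CC
....CC
......
......
.AA...
.AA...
......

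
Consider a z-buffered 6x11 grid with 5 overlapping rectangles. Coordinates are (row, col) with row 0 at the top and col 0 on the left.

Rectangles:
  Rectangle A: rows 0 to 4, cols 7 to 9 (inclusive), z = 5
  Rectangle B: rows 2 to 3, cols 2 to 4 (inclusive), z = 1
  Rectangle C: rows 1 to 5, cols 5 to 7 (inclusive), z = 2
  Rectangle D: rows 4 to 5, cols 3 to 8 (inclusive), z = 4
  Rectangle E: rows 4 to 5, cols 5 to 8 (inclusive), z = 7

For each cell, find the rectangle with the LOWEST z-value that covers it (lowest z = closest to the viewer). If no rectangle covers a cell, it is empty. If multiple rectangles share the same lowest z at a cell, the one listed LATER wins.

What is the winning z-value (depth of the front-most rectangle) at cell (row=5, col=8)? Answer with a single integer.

Check cell (5,8):
  A: rows 0-4 cols 7-9 -> outside (row miss)
  B: rows 2-3 cols 2-4 -> outside (row miss)
  C: rows 1-5 cols 5-7 -> outside (col miss)
  D: rows 4-5 cols 3-8 z=4 -> covers; best now D (z=4)
  E: rows 4-5 cols 5-8 z=7 -> covers; best now D (z=4)
Winner: D at z=4

Answer: 4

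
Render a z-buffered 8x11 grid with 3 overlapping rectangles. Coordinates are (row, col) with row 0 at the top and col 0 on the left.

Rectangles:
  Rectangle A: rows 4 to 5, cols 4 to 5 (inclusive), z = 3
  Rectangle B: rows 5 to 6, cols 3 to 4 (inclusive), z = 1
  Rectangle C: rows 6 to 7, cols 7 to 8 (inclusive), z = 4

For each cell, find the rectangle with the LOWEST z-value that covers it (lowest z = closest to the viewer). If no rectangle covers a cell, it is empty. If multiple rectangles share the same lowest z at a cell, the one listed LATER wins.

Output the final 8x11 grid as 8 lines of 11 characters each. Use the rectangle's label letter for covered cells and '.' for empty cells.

...........
...........
...........
...........
....AA.....
...BBA.....
...BB..CC..
.......CC..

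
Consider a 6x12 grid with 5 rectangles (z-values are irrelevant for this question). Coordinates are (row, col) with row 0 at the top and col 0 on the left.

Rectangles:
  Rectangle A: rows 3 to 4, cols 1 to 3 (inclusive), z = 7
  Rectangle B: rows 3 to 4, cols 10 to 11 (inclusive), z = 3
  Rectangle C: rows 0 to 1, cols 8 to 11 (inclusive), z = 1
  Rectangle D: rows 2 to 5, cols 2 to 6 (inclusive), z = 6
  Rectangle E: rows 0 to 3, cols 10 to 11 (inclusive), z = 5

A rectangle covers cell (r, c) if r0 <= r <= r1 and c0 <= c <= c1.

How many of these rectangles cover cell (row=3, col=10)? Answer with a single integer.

Answer: 2

Derivation:
Check cell (3,10):
  A: rows 3-4 cols 1-3 -> outside (col miss)
  B: rows 3-4 cols 10-11 -> covers
  C: rows 0-1 cols 8-11 -> outside (row miss)
  D: rows 2-5 cols 2-6 -> outside (col miss)
  E: rows 0-3 cols 10-11 -> covers
Count covering = 2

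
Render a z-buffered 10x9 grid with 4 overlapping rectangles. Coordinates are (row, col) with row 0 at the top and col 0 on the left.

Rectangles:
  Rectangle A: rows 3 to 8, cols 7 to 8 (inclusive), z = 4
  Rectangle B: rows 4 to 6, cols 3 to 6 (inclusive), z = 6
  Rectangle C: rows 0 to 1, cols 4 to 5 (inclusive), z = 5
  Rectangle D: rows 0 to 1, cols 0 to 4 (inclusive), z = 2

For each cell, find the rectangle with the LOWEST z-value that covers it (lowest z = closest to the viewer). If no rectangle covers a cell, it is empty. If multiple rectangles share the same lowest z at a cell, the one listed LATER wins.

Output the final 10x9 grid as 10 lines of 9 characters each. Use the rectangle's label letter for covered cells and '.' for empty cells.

DDDDDC...
DDDDDC...
.........
.......AA
...BBBBAA
...BBBBAA
...BBBBAA
.......AA
.......AA
.........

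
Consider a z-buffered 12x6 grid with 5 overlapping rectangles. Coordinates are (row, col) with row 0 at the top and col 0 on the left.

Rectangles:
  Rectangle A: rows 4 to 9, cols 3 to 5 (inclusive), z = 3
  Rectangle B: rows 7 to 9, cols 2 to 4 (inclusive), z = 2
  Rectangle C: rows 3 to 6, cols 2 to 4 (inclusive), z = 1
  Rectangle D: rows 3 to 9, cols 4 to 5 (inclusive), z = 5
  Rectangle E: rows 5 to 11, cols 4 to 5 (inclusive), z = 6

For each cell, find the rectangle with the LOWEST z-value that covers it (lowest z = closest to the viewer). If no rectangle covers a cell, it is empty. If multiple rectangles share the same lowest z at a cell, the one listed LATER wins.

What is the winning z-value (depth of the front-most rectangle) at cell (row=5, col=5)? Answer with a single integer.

Check cell (5,5):
  A: rows 4-9 cols 3-5 z=3 -> covers; best now A (z=3)
  B: rows 7-9 cols 2-4 -> outside (row miss)
  C: rows 3-6 cols 2-4 -> outside (col miss)
  D: rows 3-9 cols 4-5 z=5 -> covers; best now A (z=3)
  E: rows 5-11 cols 4-5 z=6 -> covers; best now A (z=3)
Winner: A at z=3

Answer: 3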